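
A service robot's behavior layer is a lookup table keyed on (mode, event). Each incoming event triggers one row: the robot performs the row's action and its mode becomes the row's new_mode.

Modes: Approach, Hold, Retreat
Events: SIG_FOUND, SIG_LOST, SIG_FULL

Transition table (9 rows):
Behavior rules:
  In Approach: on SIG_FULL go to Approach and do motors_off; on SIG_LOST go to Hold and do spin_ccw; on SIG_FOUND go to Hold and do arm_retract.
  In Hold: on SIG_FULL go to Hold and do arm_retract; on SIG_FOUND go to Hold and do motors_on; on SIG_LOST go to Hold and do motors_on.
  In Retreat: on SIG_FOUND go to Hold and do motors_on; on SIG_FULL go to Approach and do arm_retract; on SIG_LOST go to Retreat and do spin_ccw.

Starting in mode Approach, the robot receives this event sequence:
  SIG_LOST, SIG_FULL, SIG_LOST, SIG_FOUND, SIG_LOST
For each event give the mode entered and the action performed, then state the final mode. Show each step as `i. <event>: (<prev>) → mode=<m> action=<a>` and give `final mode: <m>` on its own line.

final mode: Hold

1. SIG_LOST: (Approach) → mode=Hold action=spin_ccw
2. SIG_FULL: (Hold) → mode=Hold action=arm_retract
3. SIG_LOST: (Hold) → mode=Hold action=motors_on
4. SIG_FOUND: (Hold) → mode=Hold action=motors_on
5. SIG_LOST: (Hold) → mode=Hold action=motors_on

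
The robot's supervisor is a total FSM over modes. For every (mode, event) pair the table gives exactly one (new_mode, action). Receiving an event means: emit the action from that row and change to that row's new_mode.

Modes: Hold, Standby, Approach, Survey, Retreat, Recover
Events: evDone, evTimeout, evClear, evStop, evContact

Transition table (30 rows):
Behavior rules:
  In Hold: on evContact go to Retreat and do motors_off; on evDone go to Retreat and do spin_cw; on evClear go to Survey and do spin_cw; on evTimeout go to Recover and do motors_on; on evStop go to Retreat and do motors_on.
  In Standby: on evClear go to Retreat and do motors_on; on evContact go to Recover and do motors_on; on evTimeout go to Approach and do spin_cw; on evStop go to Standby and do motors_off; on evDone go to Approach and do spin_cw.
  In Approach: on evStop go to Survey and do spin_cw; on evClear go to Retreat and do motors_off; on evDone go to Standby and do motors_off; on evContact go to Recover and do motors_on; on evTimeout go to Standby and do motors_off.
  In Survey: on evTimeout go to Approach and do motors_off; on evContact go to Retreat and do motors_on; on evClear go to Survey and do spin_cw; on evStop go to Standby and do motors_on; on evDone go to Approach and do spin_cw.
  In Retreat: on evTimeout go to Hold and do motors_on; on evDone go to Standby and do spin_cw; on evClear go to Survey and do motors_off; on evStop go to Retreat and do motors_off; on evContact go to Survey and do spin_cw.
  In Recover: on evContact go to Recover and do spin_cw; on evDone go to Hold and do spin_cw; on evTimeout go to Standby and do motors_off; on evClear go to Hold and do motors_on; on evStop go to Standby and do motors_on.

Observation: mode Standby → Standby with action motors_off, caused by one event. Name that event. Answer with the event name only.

try evDone: (Standby, evDone) → (Approach, spin_cw)
try evTimeout: (Standby, evTimeout) → (Approach, spin_cw)
try evClear: (Standby, evClear) → (Retreat, motors_on)
try evStop: (Standby, evStop) → (Standby, motors_off)  ← matches
try evContact: (Standby, evContact) → (Recover, motors_on)

evStop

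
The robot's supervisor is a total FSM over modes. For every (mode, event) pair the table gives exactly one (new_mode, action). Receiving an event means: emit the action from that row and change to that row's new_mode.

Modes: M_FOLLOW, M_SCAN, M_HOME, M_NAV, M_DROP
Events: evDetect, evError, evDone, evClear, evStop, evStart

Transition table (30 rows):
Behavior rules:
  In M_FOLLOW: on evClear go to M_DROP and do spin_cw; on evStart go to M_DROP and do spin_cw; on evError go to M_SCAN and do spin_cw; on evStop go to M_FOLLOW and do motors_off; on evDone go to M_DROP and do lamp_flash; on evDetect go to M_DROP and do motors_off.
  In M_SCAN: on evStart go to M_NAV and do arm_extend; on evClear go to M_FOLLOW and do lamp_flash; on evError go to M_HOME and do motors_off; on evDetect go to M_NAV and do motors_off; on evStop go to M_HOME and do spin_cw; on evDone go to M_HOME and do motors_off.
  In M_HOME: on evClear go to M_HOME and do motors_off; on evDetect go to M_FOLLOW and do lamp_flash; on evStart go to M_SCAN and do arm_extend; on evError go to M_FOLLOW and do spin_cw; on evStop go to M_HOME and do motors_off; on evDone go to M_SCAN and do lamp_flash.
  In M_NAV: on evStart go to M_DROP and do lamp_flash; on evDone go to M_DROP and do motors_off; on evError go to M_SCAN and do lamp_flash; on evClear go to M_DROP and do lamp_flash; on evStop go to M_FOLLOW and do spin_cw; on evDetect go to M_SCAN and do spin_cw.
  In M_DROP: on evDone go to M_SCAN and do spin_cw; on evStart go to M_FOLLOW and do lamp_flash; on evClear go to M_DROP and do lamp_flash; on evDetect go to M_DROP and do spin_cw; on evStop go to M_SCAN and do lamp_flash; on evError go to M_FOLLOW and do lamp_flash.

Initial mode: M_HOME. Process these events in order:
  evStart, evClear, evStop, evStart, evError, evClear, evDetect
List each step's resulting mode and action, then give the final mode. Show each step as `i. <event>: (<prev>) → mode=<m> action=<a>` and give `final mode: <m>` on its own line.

1. evStart: (M_HOME) → mode=M_SCAN action=arm_extend
2. evClear: (M_SCAN) → mode=M_FOLLOW action=lamp_flash
3. evStop: (M_FOLLOW) → mode=M_FOLLOW action=motors_off
4. evStart: (M_FOLLOW) → mode=M_DROP action=spin_cw
5. evError: (M_DROP) → mode=M_FOLLOW action=lamp_flash
6. evClear: (M_FOLLOW) → mode=M_DROP action=spin_cw
7. evDetect: (M_DROP) → mode=M_DROP action=spin_cw

final mode: M_DROP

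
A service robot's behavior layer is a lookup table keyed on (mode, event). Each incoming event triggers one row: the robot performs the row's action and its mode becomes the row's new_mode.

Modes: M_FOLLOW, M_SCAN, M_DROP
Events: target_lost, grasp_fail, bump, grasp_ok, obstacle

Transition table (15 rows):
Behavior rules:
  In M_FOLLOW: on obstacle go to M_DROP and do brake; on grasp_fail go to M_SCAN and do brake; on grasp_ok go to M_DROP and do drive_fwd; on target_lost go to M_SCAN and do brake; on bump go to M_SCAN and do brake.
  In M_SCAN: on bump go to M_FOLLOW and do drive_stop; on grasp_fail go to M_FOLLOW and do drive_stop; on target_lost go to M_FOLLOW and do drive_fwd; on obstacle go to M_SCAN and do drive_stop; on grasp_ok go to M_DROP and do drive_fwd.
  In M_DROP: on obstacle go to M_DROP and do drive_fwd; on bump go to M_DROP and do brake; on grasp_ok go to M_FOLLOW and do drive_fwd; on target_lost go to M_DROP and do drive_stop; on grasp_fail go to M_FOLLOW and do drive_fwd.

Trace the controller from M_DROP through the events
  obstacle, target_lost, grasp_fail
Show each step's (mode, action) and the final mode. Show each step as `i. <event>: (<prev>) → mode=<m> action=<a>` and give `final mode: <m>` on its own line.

1. obstacle: (M_DROP) → mode=M_DROP action=drive_fwd
2. target_lost: (M_DROP) → mode=M_DROP action=drive_stop
3. grasp_fail: (M_DROP) → mode=M_FOLLOW action=drive_fwd

final mode: M_FOLLOW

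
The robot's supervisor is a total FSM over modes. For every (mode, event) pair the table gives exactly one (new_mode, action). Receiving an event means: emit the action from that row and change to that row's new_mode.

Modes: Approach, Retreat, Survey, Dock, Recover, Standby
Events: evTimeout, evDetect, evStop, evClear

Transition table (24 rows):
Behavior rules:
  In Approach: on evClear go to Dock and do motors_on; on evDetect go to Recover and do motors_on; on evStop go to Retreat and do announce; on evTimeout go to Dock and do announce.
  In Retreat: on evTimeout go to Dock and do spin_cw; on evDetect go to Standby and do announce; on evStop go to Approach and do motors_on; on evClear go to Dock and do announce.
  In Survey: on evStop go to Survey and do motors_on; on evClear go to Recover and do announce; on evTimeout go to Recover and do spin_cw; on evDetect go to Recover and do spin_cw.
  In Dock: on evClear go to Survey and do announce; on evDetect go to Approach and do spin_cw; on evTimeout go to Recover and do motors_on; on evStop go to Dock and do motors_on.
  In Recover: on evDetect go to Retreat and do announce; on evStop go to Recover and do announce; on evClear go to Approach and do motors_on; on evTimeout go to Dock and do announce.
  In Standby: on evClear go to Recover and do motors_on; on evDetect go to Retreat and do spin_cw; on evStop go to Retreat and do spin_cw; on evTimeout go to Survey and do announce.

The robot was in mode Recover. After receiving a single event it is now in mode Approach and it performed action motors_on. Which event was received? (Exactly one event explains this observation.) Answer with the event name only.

try evTimeout: (Recover, evTimeout) → (Dock, announce)
try evDetect: (Recover, evDetect) → (Retreat, announce)
try evStop: (Recover, evStop) → (Recover, announce)
try evClear: (Recover, evClear) → (Approach, motors_on)  ← matches

evClear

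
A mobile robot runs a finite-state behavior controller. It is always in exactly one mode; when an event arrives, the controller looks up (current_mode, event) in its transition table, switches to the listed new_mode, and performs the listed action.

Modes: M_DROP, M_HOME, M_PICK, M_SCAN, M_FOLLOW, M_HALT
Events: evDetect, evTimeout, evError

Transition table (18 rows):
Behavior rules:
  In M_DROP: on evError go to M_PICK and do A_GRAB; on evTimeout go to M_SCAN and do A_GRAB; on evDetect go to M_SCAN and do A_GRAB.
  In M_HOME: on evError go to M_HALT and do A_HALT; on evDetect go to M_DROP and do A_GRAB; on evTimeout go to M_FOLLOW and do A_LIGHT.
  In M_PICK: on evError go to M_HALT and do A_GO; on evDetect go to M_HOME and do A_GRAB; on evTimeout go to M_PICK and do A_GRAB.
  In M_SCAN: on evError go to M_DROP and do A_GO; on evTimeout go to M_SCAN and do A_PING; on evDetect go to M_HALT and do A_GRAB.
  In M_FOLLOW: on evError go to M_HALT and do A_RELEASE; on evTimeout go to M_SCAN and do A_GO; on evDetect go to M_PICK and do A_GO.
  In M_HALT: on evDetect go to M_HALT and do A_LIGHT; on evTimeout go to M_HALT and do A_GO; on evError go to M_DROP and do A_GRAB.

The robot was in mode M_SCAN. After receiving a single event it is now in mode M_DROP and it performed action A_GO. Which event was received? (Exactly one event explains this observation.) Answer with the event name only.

evError

try evDetect: (M_SCAN, evDetect) → (M_HALT, A_GRAB)
try evTimeout: (M_SCAN, evTimeout) → (M_SCAN, A_PING)
try evError: (M_SCAN, evError) → (M_DROP, A_GO)  ← matches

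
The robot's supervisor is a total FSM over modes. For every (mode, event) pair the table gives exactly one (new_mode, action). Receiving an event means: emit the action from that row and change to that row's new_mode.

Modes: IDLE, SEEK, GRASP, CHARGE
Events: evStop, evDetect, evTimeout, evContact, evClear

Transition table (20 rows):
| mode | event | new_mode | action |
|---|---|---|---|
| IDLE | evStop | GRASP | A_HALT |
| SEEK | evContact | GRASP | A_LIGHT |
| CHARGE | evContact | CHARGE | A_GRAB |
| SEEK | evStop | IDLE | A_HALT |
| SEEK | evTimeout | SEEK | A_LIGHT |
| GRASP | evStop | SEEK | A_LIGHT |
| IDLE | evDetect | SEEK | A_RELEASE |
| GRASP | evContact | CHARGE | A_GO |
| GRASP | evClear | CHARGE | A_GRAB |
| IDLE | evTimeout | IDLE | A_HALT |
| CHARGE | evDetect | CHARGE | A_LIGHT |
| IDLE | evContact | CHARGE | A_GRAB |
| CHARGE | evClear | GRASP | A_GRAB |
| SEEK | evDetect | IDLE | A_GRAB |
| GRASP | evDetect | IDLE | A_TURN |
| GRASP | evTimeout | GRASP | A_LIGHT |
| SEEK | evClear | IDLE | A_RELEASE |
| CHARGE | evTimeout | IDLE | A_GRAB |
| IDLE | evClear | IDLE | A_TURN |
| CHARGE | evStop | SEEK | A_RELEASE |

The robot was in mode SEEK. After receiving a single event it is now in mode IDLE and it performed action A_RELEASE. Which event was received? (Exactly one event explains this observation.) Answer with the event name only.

try evStop: (SEEK, evStop) → (IDLE, A_HALT)
try evDetect: (SEEK, evDetect) → (IDLE, A_GRAB)
try evTimeout: (SEEK, evTimeout) → (SEEK, A_LIGHT)
try evContact: (SEEK, evContact) → (GRASP, A_LIGHT)
try evClear: (SEEK, evClear) → (IDLE, A_RELEASE)  ← matches

evClear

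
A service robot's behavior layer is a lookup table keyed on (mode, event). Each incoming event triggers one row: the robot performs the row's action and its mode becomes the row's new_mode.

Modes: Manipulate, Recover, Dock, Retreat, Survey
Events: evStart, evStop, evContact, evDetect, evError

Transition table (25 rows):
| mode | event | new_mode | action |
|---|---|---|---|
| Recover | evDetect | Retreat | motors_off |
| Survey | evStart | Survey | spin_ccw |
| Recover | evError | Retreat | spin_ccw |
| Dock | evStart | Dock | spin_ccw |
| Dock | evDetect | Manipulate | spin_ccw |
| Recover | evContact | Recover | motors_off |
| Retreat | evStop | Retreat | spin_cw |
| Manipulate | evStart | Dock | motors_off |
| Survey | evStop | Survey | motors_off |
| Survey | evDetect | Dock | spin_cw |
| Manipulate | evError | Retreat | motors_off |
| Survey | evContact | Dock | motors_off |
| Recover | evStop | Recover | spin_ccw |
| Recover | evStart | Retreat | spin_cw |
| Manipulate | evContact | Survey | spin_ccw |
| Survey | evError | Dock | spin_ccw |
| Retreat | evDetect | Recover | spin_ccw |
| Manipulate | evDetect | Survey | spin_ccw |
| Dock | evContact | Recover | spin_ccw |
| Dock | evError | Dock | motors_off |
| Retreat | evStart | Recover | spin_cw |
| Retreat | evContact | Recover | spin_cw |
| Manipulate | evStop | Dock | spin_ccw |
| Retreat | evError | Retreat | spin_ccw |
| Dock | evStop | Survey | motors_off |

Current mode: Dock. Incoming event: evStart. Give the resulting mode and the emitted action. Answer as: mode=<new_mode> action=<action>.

mode=Dock action=spin_ccw

current mode = Dock; filter table to that mode:
  (Dock, evStart) → (Dock, spin_ccw)  ← event matches
  (Dock, evDetect) → (Manipulate, spin_ccw)
  (Dock, evContact) → (Recover, spin_ccw)
  (Dock, evError) → (Dock, motors_off)
  (Dock, evStop) → (Survey, motors_off)
event = evStart selects (Dock, spin_ccw)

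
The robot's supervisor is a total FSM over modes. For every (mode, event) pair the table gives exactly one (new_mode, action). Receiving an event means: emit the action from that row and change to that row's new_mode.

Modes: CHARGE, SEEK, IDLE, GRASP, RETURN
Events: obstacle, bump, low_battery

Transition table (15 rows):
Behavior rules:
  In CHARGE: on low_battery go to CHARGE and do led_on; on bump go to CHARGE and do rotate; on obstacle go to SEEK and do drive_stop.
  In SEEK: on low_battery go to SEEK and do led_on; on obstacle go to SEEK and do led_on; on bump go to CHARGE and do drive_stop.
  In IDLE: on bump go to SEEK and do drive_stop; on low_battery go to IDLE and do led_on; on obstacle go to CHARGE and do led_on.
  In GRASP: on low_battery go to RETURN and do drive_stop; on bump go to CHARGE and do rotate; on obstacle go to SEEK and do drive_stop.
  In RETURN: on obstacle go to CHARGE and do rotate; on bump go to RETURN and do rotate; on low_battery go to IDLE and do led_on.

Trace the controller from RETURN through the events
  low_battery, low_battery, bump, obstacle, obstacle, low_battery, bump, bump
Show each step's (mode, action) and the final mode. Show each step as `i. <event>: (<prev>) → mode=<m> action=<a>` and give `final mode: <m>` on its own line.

1. low_battery: (RETURN) → mode=IDLE action=led_on
2. low_battery: (IDLE) → mode=IDLE action=led_on
3. bump: (IDLE) → mode=SEEK action=drive_stop
4. obstacle: (SEEK) → mode=SEEK action=led_on
5. obstacle: (SEEK) → mode=SEEK action=led_on
6. low_battery: (SEEK) → mode=SEEK action=led_on
7. bump: (SEEK) → mode=CHARGE action=drive_stop
8. bump: (CHARGE) → mode=CHARGE action=rotate

final mode: CHARGE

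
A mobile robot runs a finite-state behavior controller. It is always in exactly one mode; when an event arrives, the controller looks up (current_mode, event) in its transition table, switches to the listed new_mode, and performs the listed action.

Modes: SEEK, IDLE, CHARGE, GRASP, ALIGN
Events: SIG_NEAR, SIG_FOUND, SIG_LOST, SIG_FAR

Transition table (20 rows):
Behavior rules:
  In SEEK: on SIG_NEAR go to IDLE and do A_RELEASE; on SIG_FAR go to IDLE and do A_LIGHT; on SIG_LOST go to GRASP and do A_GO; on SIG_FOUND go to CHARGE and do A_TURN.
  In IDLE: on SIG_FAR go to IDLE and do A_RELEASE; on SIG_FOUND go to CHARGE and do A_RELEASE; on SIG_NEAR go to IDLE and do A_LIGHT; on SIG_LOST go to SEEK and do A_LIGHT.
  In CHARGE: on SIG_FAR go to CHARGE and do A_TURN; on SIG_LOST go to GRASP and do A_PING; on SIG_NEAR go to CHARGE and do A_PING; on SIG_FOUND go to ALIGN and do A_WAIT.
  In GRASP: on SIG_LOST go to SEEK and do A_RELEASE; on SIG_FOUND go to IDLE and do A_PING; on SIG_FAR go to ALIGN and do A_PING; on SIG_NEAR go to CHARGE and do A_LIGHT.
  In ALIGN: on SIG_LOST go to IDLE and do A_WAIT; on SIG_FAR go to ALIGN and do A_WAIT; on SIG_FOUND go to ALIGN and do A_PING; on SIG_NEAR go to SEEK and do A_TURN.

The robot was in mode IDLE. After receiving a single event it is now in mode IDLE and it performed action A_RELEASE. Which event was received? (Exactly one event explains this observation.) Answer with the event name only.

SIG_FAR

try SIG_NEAR: (IDLE, SIG_NEAR) → (IDLE, A_LIGHT)
try SIG_FOUND: (IDLE, SIG_FOUND) → (CHARGE, A_RELEASE)
try SIG_LOST: (IDLE, SIG_LOST) → (SEEK, A_LIGHT)
try SIG_FAR: (IDLE, SIG_FAR) → (IDLE, A_RELEASE)  ← matches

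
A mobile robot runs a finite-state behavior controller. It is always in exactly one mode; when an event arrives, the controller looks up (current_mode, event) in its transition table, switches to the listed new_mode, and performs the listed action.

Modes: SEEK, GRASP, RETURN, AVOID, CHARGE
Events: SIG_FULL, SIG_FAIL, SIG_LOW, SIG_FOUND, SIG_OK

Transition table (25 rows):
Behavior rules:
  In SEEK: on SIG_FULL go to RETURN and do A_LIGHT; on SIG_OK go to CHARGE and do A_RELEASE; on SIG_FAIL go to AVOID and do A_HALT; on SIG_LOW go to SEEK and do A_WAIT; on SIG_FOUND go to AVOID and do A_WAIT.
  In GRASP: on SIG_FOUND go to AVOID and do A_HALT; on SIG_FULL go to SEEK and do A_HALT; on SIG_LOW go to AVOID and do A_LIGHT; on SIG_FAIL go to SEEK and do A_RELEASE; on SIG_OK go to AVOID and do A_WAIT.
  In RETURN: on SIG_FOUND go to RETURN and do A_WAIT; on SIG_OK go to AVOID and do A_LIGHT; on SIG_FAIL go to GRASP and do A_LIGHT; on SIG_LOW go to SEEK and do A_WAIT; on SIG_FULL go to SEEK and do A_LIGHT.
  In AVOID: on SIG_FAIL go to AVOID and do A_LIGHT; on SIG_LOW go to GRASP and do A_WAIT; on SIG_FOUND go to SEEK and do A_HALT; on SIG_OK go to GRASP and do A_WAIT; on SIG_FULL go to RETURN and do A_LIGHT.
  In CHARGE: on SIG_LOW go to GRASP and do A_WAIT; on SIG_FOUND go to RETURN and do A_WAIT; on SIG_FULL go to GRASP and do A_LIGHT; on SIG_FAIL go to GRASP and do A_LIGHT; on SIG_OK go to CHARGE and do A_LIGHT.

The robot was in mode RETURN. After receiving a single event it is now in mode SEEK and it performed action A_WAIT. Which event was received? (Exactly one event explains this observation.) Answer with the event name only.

SIG_LOW

try SIG_FULL: (RETURN, SIG_FULL) → (SEEK, A_LIGHT)
try SIG_FAIL: (RETURN, SIG_FAIL) → (GRASP, A_LIGHT)
try SIG_LOW: (RETURN, SIG_LOW) → (SEEK, A_WAIT)  ← matches
try SIG_FOUND: (RETURN, SIG_FOUND) → (RETURN, A_WAIT)
try SIG_OK: (RETURN, SIG_OK) → (AVOID, A_LIGHT)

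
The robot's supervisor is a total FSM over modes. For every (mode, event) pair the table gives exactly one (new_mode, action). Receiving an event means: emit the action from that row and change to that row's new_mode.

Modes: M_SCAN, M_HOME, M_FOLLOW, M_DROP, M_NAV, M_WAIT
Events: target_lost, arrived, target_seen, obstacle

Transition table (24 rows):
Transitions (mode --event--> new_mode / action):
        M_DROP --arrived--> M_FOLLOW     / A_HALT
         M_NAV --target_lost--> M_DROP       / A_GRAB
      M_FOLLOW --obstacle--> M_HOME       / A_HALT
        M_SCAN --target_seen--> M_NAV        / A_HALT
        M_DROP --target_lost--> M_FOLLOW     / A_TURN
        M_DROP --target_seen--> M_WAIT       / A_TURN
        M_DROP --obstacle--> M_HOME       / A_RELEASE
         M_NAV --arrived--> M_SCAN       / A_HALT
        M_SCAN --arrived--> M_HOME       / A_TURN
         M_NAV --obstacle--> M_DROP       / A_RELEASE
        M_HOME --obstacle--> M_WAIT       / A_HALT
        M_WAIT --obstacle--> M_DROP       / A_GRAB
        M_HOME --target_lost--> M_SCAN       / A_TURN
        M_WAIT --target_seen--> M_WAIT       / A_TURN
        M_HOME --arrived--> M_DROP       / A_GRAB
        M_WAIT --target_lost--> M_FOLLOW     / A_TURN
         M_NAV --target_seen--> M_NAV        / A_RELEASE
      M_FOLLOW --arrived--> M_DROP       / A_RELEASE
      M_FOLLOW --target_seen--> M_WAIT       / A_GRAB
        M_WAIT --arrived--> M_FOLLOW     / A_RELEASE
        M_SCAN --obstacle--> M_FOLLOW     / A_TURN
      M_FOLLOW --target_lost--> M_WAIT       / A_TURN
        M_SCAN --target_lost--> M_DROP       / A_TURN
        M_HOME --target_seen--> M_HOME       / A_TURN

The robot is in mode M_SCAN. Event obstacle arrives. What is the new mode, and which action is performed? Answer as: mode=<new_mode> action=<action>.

current mode = M_SCAN; filter table to that mode:
  (M_SCAN, target_seen) → (M_NAV, A_HALT)
  (M_SCAN, arrived) → (M_HOME, A_TURN)
  (M_SCAN, obstacle) → (M_FOLLOW, A_TURN)  ← event matches
  (M_SCAN, target_lost) → (M_DROP, A_TURN)
event = obstacle selects (M_FOLLOW, A_TURN)

mode=M_FOLLOW action=A_TURN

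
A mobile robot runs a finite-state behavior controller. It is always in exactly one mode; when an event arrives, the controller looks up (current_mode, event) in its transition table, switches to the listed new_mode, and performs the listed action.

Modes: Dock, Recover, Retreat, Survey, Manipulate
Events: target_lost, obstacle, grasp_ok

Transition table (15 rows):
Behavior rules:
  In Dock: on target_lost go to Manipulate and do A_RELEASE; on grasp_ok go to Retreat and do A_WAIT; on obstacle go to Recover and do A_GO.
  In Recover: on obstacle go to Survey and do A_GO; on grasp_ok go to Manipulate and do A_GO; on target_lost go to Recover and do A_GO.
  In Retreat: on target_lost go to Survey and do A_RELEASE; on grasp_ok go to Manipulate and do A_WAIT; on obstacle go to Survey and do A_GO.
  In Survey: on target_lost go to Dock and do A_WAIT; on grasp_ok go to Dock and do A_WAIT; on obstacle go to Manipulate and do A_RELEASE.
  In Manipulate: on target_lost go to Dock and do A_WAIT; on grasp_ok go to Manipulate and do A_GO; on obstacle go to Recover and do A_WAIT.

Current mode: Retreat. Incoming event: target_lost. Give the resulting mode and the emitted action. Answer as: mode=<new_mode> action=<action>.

current mode = Retreat; filter table to that mode:
  (Retreat, target_lost) → (Survey, A_RELEASE)  ← event matches
  (Retreat, grasp_ok) → (Manipulate, A_WAIT)
  (Retreat, obstacle) → (Survey, A_GO)
event = target_lost selects (Survey, A_RELEASE)

mode=Survey action=A_RELEASE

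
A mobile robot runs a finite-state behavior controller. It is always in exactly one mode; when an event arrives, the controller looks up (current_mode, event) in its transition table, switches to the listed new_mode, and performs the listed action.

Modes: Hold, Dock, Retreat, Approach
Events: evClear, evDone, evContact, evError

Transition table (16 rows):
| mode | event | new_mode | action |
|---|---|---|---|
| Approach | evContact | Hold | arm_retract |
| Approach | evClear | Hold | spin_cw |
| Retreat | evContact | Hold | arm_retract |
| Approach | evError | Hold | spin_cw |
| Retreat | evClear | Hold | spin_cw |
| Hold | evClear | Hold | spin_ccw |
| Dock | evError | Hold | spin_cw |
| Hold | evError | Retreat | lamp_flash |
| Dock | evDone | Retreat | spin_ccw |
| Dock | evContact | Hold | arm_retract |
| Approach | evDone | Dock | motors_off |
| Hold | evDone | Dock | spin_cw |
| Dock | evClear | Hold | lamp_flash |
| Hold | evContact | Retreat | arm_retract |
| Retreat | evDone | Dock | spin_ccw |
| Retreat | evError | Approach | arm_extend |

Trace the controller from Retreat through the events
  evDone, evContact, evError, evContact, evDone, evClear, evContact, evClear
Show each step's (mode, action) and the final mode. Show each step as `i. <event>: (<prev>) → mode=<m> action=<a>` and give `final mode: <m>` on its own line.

final mode: Hold

1. evDone: (Retreat) → mode=Dock action=spin_ccw
2. evContact: (Dock) → mode=Hold action=arm_retract
3. evError: (Hold) → mode=Retreat action=lamp_flash
4. evContact: (Retreat) → mode=Hold action=arm_retract
5. evDone: (Hold) → mode=Dock action=spin_cw
6. evClear: (Dock) → mode=Hold action=lamp_flash
7. evContact: (Hold) → mode=Retreat action=arm_retract
8. evClear: (Retreat) → mode=Hold action=spin_cw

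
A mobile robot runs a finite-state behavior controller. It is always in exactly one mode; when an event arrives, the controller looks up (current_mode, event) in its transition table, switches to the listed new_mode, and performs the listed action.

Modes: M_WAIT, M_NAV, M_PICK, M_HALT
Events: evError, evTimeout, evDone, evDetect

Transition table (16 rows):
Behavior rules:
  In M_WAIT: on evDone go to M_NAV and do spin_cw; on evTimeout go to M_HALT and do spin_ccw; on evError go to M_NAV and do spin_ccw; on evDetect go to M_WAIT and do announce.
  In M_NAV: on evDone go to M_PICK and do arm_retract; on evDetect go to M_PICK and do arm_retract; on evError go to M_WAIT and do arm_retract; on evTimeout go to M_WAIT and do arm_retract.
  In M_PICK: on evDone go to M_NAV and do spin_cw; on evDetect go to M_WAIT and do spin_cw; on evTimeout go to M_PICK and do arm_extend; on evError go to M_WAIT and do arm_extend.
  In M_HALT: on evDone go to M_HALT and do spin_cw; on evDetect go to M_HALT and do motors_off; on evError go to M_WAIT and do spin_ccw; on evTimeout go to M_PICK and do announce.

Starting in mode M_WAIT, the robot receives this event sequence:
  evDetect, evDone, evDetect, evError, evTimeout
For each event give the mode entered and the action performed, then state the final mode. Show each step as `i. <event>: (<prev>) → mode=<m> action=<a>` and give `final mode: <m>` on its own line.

final mode: M_HALT

1. evDetect: (M_WAIT) → mode=M_WAIT action=announce
2. evDone: (M_WAIT) → mode=M_NAV action=spin_cw
3. evDetect: (M_NAV) → mode=M_PICK action=arm_retract
4. evError: (M_PICK) → mode=M_WAIT action=arm_extend
5. evTimeout: (M_WAIT) → mode=M_HALT action=spin_ccw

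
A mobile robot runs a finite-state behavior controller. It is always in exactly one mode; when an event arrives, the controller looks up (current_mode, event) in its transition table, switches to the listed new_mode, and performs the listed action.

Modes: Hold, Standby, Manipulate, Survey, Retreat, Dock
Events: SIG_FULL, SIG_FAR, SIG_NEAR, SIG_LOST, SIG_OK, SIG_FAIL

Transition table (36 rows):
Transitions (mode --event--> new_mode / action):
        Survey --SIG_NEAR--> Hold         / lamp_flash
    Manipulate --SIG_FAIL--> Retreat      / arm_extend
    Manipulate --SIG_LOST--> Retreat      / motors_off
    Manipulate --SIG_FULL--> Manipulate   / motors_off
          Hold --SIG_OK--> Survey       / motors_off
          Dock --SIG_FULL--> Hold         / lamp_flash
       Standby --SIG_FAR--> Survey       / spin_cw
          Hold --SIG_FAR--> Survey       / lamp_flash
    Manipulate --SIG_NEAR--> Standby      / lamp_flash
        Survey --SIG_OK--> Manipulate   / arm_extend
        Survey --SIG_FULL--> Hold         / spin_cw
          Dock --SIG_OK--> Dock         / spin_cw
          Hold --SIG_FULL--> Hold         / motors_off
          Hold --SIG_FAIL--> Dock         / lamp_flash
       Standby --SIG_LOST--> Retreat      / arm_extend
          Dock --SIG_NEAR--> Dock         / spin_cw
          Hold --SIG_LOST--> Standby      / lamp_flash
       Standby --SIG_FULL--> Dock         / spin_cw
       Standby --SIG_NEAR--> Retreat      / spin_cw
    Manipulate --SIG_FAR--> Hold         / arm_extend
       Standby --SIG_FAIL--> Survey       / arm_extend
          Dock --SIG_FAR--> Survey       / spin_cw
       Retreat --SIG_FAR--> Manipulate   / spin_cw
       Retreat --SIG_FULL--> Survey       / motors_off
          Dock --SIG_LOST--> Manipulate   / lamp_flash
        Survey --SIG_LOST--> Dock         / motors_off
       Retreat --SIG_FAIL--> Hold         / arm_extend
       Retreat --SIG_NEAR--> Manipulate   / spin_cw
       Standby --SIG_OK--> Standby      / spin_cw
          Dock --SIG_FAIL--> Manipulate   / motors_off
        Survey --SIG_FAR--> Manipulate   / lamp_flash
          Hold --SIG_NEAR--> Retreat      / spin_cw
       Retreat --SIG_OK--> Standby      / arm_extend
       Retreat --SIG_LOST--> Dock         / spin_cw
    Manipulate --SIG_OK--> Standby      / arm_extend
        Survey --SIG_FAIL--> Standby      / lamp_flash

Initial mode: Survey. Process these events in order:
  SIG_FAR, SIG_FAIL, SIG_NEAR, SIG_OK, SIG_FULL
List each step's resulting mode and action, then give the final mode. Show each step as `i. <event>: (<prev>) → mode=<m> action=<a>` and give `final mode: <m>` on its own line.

final mode: Dock

1. SIG_FAR: (Survey) → mode=Manipulate action=lamp_flash
2. SIG_FAIL: (Manipulate) → mode=Retreat action=arm_extend
3. SIG_NEAR: (Retreat) → mode=Manipulate action=spin_cw
4. SIG_OK: (Manipulate) → mode=Standby action=arm_extend
5. SIG_FULL: (Standby) → mode=Dock action=spin_cw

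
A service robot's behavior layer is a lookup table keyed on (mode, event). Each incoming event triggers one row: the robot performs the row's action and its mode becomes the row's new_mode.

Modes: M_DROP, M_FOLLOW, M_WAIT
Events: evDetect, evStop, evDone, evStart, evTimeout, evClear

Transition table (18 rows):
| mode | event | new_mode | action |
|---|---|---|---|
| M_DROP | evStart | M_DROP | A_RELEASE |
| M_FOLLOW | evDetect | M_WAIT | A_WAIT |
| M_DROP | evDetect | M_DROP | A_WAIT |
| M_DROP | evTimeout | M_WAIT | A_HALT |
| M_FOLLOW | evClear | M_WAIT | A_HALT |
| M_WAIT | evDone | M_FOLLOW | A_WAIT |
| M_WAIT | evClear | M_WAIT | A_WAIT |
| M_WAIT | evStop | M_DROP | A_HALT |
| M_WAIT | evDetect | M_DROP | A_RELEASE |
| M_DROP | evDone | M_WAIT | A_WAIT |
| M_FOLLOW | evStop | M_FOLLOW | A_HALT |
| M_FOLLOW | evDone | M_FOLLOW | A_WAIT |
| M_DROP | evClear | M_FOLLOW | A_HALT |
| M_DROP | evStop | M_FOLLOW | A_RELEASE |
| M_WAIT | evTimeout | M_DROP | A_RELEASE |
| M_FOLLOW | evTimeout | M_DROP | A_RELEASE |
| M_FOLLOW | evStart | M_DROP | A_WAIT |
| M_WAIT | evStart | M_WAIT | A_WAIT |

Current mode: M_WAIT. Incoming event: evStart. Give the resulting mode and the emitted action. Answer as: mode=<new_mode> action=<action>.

current mode = M_WAIT; filter table to that mode:
  (M_WAIT, evDone) → (M_FOLLOW, A_WAIT)
  (M_WAIT, evClear) → (M_WAIT, A_WAIT)
  (M_WAIT, evStop) → (M_DROP, A_HALT)
  (M_WAIT, evDetect) → (M_DROP, A_RELEASE)
  (M_WAIT, evTimeout) → (M_DROP, A_RELEASE)
  (M_WAIT, evStart) → (M_WAIT, A_WAIT)  ← event matches
event = evStart selects (M_WAIT, A_WAIT)

mode=M_WAIT action=A_WAIT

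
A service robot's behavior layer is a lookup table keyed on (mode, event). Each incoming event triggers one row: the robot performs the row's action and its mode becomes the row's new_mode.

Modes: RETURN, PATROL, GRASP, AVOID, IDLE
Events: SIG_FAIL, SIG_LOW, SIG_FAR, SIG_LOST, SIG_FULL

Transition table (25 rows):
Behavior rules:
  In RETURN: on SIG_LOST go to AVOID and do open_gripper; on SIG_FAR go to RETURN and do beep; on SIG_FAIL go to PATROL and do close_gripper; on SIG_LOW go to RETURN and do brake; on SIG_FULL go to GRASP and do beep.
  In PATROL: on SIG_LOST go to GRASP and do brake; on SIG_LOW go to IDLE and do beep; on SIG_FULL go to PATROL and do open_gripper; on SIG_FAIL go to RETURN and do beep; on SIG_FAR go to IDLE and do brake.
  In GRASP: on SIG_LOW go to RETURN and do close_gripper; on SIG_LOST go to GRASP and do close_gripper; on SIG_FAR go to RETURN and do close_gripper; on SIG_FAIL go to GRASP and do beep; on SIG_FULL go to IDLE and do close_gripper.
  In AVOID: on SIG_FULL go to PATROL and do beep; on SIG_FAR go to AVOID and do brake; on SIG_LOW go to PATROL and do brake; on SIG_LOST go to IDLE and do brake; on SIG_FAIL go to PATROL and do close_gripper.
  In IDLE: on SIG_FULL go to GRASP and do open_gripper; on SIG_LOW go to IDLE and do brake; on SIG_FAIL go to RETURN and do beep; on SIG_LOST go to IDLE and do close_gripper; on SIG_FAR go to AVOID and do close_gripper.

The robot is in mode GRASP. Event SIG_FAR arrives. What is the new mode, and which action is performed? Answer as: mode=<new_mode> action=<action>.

current mode = GRASP; filter table to that mode:
  (GRASP, SIG_LOW) → (RETURN, close_gripper)
  (GRASP, SIG_LOST) → (GRASP, close_gripper)
  (GRASP, SIG_FAR) → (RETURN, close_gripper)  ← event matches
  (GRASP, SIG_FAIL) → (GRASP, beep)
  (GRASP, SIG_FULL) → (IDLE, close_gripper)
event = SIG_FAR selects (RETURN, close_gripper)

mode=RETURN action=close_gripper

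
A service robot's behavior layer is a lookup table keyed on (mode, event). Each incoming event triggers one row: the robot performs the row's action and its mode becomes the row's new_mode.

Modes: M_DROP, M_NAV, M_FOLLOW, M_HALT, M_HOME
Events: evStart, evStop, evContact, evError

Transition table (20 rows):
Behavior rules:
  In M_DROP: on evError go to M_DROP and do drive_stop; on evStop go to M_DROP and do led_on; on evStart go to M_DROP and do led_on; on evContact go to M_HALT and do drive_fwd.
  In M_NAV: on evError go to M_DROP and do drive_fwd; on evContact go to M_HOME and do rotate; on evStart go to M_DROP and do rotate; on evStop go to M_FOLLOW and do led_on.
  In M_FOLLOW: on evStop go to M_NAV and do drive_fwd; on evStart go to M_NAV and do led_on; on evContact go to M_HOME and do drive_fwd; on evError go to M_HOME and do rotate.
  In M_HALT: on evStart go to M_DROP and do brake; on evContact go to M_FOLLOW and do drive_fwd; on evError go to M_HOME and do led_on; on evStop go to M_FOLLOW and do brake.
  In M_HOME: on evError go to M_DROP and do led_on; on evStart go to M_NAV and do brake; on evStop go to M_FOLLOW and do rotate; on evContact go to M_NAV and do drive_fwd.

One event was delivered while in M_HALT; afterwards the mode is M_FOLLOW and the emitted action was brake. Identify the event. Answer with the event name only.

evStop

try evStart: (M_HALT, evStart) → (M_DROP, brake)
try evStop: (M_HALT, evStop) → (M_FOLLOW, brake)  ← matches
try evContact: (M_HALT, evContact) → (M_FOLLOW, drive_fwd)
try evError: (M_HALT, evError) → (M_HOME, led_on)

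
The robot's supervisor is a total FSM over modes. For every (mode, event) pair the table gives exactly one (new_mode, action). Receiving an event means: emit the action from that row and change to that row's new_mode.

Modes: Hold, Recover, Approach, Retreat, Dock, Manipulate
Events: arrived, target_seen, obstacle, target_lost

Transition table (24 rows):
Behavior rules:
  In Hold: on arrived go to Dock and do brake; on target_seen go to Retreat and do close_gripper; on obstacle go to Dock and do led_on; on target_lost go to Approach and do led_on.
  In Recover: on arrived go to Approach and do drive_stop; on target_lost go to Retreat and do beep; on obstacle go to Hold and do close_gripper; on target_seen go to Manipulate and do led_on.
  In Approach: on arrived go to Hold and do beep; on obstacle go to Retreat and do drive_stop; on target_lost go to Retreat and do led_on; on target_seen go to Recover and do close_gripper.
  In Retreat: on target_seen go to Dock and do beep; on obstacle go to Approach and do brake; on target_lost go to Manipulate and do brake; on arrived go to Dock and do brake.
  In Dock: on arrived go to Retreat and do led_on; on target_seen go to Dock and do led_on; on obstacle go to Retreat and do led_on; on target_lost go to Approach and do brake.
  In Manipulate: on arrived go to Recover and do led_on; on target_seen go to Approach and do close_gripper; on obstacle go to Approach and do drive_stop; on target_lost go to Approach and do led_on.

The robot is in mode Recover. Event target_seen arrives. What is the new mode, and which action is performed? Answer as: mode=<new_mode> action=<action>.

current mode = Recover; filter table to that mode:
  (Recover, arrived) → (Approach, drive_stop)
  (Recover, target_lost) → (Retreat, beep)
  (Recover, obstacle) → (Hold, close_gripper)
  (Recover, target_seen) → (Manipulate, led_on)  ← event matches
event = target_seen selects (Manipulate, led_on)

mode=Manipulate action=led_on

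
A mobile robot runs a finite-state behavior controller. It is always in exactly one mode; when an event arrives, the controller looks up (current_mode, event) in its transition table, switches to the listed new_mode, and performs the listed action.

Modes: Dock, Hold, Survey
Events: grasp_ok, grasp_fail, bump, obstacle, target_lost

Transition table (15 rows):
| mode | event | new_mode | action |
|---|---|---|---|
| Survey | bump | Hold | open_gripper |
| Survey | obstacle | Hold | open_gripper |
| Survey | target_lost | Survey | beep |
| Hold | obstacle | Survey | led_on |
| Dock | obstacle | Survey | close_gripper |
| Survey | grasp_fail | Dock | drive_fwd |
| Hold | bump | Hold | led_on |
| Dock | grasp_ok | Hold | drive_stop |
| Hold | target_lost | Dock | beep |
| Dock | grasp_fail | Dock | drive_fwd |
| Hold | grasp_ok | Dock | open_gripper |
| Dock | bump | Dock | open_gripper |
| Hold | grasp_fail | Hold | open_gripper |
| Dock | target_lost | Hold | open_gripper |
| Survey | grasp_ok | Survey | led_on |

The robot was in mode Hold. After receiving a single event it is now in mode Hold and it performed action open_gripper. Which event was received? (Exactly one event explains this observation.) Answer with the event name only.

grasp_fail

try grasp_ok: (Hold, grasp_ok) → (Dock, open_gripper)
try grasp_fail: (Hold, grasp_fail) → (Hold, open_gripper)  ← matches
try bump: (Hold, bump) → (Hold, led_on)
try obstacle: (Hold, obstacle) → (Survey, led_on)
try target_lost: (Hold, target_lost) → (Dock, beep)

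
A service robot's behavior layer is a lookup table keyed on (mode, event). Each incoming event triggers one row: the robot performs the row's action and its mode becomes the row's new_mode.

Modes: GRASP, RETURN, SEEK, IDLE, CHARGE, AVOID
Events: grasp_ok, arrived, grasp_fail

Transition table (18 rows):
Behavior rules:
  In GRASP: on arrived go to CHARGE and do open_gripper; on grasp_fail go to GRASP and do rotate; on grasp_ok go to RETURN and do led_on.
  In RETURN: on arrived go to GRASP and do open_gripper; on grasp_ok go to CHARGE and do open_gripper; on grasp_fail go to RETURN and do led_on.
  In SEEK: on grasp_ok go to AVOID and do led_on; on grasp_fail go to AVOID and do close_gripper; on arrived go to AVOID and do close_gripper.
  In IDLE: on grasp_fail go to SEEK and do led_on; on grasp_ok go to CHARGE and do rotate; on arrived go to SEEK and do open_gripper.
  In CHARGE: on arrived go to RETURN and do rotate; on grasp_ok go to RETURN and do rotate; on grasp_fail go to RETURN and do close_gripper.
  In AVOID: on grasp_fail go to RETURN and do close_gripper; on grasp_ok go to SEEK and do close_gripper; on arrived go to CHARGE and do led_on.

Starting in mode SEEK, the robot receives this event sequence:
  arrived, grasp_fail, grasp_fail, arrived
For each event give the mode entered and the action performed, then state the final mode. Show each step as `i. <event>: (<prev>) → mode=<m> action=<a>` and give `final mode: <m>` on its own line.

1. arrived: (SEEK) → mode=AVOID action=close_gripper
2. grasp_fail: (AVOID) → mode=RETURN action=close_gripper
3. grasp_fail: (RETURN) → mode=RETURN action=led_on
4. arrived: (RETURN) → mode=GRASP action=open_gripper

final mode: GRASP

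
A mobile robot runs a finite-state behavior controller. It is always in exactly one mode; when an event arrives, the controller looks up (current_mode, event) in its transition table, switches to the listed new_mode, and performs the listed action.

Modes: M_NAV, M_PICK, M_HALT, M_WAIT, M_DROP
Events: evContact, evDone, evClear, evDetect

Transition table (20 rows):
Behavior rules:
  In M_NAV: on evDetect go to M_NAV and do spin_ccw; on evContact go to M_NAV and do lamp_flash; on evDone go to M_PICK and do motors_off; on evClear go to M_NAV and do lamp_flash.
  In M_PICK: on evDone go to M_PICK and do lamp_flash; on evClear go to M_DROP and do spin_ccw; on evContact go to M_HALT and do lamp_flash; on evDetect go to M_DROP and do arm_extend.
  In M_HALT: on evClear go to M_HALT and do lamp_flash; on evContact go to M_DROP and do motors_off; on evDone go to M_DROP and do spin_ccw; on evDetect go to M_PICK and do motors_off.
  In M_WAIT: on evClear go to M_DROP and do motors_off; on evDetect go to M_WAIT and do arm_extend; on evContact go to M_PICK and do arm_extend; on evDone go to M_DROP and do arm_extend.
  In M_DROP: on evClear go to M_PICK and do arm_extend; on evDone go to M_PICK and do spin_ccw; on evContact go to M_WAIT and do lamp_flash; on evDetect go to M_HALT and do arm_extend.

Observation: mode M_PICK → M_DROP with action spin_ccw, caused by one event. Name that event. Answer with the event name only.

evClear

try evContact: (M_PICK, evContact) → (M_HALT, lamp_flash)
try evDone: (M_PICK, evDone) → (M_PICK, lamp_flash)
try evClear: (M_PICK, evClear) → (M_DROP, spin_ccw)  ← matches
try evDetect: (M_PICK, evDetect) → (M_DROP, arm_extend)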